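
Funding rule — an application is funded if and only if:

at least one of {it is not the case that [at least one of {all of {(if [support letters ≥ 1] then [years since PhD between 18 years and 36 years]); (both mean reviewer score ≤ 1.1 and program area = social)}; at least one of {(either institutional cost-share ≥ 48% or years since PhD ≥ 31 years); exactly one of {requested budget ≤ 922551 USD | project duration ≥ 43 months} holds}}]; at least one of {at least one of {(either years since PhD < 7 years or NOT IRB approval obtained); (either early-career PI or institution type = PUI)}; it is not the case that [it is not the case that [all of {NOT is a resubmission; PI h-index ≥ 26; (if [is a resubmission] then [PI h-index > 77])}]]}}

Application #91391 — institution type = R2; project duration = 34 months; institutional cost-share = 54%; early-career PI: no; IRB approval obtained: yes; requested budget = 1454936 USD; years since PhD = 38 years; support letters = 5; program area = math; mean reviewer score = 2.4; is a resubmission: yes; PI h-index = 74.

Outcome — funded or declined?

Declined

Atomic conditions:
  support letters ≥ 1: 5 ≥ 1 is true
  years since PhD between 18 years and 36 years: 38 in [18, 36] is false
  mean reviewer score ≤ 1.1: 2.4 ≤ 1.1 is false
  program area = social: math == social is false
  institutional cost-share ≥ 48%: 54 ≥ 48 is true
  years since PhD ≥ 31 years: 38 ≥ 31 is true
  requested budget ≤ 922551 USD: 1454936 ≤ 922551 is false
  project duration ≥ 43 months: 34 ≥ 43 is false
  years since PhD < 7 years: 38 < 7 is false
  NOT IRB approval obtained: yes → false
  early-career PI: no → false
  institution type = PUI: R2 == PUI is false
  NOT is a resubmission: yes → false
  PI h-index ≥ 26: 74 ≥ 26 is true
  is a resubmission: yes → true
  PI h-index > 77: 74 > 77 is false
Combine:
[1.1.1.1] true → false = false
[1.1.1.2] false AND false = false
[1.1.1] false AND false = false
[1.1.2.1] true OR true = true
[1.1.2.2] exactly-one(false, false) = false
[1.1.2] true OR false = true
[1.1] false OR true = true
[1] NOT true = false
[2.1.1] false OR false = false
[2.1.2] false OR false = false
[2.1] false OR false = false
[2.2.1.1.3] true → false = false
[2.2.1.1] false AND true AND false = false
[2.2.1] NOT false = true
[2.2] NOT true = false
[2] false OR false = false
[root] false OR false = false
Overall: false → declined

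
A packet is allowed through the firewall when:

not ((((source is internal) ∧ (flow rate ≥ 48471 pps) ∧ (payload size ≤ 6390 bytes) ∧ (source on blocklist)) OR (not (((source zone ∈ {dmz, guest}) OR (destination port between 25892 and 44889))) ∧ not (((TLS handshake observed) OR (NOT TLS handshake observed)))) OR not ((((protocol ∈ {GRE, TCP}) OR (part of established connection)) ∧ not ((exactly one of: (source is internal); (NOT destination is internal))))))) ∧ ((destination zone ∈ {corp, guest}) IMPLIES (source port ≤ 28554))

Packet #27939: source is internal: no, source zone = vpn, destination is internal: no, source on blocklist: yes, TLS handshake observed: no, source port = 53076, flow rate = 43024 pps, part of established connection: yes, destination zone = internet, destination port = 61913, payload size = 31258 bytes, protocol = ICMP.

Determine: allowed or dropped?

Dropped

Atomic conditions:
  source is internal: no → false
  flow rate ≥ 48471 pps: 43024 ≥ 48471 is false
  payload size ≤ 6390 bytes: 31258 ≤ 6390 is false
  source on blocklist: yes → true
  source zone ∈ {dmz, guest}: vpn is not in the set → false
  destination port between 25892 and 44889: 61913 in [25892, 44889] is false
  TLS handshake observed: no → false
  NOT TLS handshake observed: no → true
  protocol ∈ {GRE, TCP}: ICMP is not in the set → false
  part of established connection: yes → true
  NOT destination is internal: no → true
  destination zone ∈ {corp, guest}: internet is not in the set → false
  source port ≤ 28554: 53076 ≤ 28554 is false
Combine:
[1.1.1] false AND false AND false AND true = false
[1.1.2.1.1] false OR false = false
[1.1.2.1] NOT false = true
[1.1.2.2.1] false OR true = true
[1.1.2.2] NOT true = false
[1.1.2] true AND false = false
[1.1.3.1.1] false OR true = true
[1.1.3.1.2.1] exactly-one(false, true) = true
[1.1.3.1.2] NOT true = false
[1.1.3.1] true AND false = false
[1.1.3] NOT false = true
[1.1] false OR false OR true = true
[1] NOT true = false
[2] false → false (antecedent false ⇒ implication holds) = true
[root] false AND true = false
Overall: false → dropped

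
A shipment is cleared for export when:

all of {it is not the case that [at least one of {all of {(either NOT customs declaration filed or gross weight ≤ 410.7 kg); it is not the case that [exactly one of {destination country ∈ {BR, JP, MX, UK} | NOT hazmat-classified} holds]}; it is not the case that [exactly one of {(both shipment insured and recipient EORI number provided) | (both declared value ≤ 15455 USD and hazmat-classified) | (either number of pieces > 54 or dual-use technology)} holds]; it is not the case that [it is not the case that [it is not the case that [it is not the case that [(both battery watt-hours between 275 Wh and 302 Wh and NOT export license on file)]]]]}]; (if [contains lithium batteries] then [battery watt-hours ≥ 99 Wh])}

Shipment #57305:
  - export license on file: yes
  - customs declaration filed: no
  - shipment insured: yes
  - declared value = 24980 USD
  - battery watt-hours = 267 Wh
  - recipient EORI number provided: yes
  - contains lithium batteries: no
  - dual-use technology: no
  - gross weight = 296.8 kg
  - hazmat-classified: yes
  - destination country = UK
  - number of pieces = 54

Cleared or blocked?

Atomic conditions:
  NOT customs declaration filed: no → true
  gross weight ≤ 410.7 kg: 296.8 ≤ 410.7 is true
  destination country ∈ {BR, JP, MX, UK}: UK is in the set → true
  NOT hazmat-classified: yes → false
  shipment insured: yes → true
  recipient EORI number provided: yes → true
  declared value ≤ 15455 USD: 24980 ≤ 15455 is false
  hazmat-classified: yes → true
  number of pieces > 54: 54 > 54 is false
  dual-use technology: no → false
  battery watt-hours between 275 Wh and 302 Wh: 267 in [275, 302] is false
  NOT export license on file: yes → false
  contains lithium batteries: no → false
  battery watt-hours ≥ 99 Wh: 267 ≥ 99 is true
Combine:
[1.1.1.1] true OR true = true
[1.1.1.2.1] exactly-one(true, false) = true
[1.1.1.2] NOT true = false
[1.1.1] true AND false = false
[1.1.2.1.1] true AND true = true
[1.1.2.1.2] false AND true = false
[1.1.2.1.3] false OR false = false
[1.1.2.1] exactly-one(true, false, false) = true
[1.1.2] NOT true = false
[1.1.3.1.1.1.1] false AND false = false
[1.1.3.1.1.1] NOT false = true
[1.1.3.1.1] NOT true = false
[1.1.3.1] NOT false = true
[1.1.3] NOT true = false
[1.1] false OR false OR false = false
[1] NOT false = true
[2] false → true (antecedent false ⇒ implication holds) = true
[root] true AND true = true
Overall: true → cleared

Cleared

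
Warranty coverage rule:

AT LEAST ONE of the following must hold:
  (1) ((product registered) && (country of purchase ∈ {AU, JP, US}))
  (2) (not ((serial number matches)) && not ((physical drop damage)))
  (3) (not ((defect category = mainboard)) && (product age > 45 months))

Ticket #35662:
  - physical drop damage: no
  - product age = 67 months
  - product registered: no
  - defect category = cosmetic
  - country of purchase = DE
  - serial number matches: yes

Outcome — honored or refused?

Atomic conditions:
  product registered: no → false
  country of purchase ∈ {AU, JP, US}: DE is not in the set → false
  serial number matches: yes → true
  physical drop damage: no → false
  defect category = mainboard: cosmetic == mainboard is false
  product age > 45 months: 67 > 45 is true
Combine:
[1] false AND false = false
[2.1] NOT true = false
[2.2] NOT false = true
[2] false AND true = false
[3.1] NOT false = true
[3] true AND true = true
[root] false OR false OR true = true
Overall: true → honored

Honored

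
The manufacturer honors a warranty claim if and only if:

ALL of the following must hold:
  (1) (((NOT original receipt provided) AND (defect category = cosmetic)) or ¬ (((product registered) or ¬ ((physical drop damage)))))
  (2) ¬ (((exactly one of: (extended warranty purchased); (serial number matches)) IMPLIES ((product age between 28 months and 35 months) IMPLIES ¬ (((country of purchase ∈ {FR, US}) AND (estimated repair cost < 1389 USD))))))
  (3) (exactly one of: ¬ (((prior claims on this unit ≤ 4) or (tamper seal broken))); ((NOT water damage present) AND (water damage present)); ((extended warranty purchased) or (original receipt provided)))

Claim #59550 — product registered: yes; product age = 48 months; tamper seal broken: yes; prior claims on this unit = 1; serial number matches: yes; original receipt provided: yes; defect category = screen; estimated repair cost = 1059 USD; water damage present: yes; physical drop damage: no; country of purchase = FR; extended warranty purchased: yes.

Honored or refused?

Refused

Atomic conditions:
  NOT original receipt provided: yes → false
  defect category = cosmetic: screen == cosmetic is false
  product registered: yes → true
  physical drop damage: no → false
  extended warranty purchased: yes → true
  serial number matches: yes → true
  product age between 28 months and 35 months: 48 in [28, 35] is false
  country of purchase ∈ {FR, US}: FR is in the set → true
  estimated repair cost < 1389 USD: 1059 < 1389 is true
  prior claims on this unit ≤ 4: 1 ≤ 4 is true
  tamper seal broken: yes → true
  NOT water damage present: yes → false
  water damage present: yes → true
  original receipt provided: yes → true
Combine:
[1.1] false AND false = false
[1.2.1.2] NOT false = true
[1.2.1] true OR true = true
[1.2] NOT true = false
[1] false OR false = false
[2.1.1] exactly-one(true, true) = false
[2.1.2.2.1] true AND true = true
[2.1.2.2] NOT true = false
[2.1.2] false → false (antecedent false ⇒ implication holds) = true
[2.1] false → true (antecedent false ⇒ implication holds) = true
[2] NOT true = false
[3.1.1] true OR true = true
[3.1] NOT true = false
[3.2] false AND true = false
[3.3] true OR true = true
[3] exactly-one(false, false, true) = true
[root] false AND false AND true = false
Overall: false → refused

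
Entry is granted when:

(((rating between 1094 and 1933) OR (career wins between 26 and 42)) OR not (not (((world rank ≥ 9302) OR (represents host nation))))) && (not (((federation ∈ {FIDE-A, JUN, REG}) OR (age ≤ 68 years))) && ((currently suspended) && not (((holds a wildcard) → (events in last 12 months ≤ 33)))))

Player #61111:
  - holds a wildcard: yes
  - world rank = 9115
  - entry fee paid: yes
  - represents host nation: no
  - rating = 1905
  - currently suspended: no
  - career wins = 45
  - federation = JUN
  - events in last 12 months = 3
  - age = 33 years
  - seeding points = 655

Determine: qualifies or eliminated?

Atomic conditions:
  rating between 1094 and 1933: 1905 in [1094, 1933] is true
  career wins between 26 and 42: 45 in [26, 42] is false
  world rank ≥ 9302: 9115 ≥ 9302 is false
  represents host nation: no → false
  federation ∈ {FIDE-A, JUN, REG}: JUN is in the set → true
  age ≤ 68 years: 33 ≤ 68 is true
  currently suspended: no → false
  holds a wildcard: yes → true
  events in last 12 months ≤ 33: 3 ≤ 33 is true
Combine:
[1.1] true OR false = true
[1.2.1.1] false OR false = false
[1.2.1] NOT false = true
[1.2] NOT true = false
[1] true OR false = true
[2.1.1] true OR true = true
[2.1] NOT true = false
[2.2.2.1] true → true = true
[2.2.2] NOT true = false
[2.2] false AND false = false
[2] false AND false = false
[root] true AND false = false
Overall: false → eliminated

Eliminated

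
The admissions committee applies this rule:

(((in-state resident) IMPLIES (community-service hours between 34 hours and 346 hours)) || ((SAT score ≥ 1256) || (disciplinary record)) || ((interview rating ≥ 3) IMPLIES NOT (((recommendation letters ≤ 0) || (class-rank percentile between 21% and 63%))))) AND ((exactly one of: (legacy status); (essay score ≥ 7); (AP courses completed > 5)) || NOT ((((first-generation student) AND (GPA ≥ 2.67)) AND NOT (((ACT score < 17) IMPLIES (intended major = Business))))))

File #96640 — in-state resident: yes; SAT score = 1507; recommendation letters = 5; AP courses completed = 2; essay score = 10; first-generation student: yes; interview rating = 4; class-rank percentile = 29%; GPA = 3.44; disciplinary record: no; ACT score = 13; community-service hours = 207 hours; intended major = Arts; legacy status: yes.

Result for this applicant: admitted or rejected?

Atomic conditions:
  in-state resident: yes → true
  community-service hours between 34 hours and 346 hours: 207 in [34, 346] is true
  SAT score ≥ 1256: 1507 ≥ 1256 is true
  disciplinary record: no → false
  interview rating ≥ 3: 4 ≥ 3 is true
  recommendation letters ≤ 0: 5 ≤ 0 is false
  class-rank percentile between 21% and 63%: 29 in [21, 63] is true
  legacy status: yes → true
  essay score ≥ 7: 10 ≥ 7 is true
  AP courses completed > 5: 2 > 5 is false
  first-generation student: yes → true
  GPA ≥ 2.67: 3.44 ≥ 2.67 is true
  ACT score < 17: 13 < 17 is true
  intended major = Business: Arts == Business is false
Combine:
[1.1] true → true = true
[1.2] true OR false = true
[1.3.2.1] false OR true = true
[1.3.2] NOT true = false
[1.3] true → false = false
[1] true OR true OR false = true
[2.1] exactly-one(true, true, false) = false
[2.2.1.1] true AND true = true
[2.2.1.2.1] true → false = false
[2.2.1.2] NOT false = true
[2.2.1] true AND true = true
[2.2] NOT true = false
[2] false OR false = false
[root] true AND false = false
Overall: false → rejected

Rejected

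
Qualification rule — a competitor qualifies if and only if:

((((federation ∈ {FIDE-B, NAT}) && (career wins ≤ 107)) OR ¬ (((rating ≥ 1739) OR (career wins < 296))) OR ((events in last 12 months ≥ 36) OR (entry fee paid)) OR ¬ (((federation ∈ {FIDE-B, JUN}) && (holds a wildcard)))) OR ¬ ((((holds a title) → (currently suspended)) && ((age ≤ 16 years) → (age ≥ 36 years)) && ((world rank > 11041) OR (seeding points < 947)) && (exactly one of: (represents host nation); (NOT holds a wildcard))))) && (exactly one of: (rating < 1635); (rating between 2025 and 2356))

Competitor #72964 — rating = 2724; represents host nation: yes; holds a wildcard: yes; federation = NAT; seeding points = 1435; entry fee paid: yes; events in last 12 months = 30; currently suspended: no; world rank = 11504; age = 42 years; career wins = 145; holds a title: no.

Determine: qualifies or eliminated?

Atomic conditions:
  federation ∈ {FIDE-B, NAT}: NAT is in the set → true
  career wins ≤ 107: 145 ≤ 107 is false
  rating ≥ 1739: 2724 ≥ 1739 is true
  career wins < 296: 145 < 296 is true
  events in last 12 months ≥ 36: 30 ≥ 36 is false
  entry fee paid: yes → true
  federation ∈ {FIDE-B, JUN}: NAT is not in the set → false
  holds a wildcard: yes → true
  holds a title: no → false
  currently suspended: no → false
  age ≤ 16 years: 42 ≤ 16 is false
  age ≥ 36 years: 42 ≥ 36 is true
  world rank > 11041: 11504 > 11041 is true
  seeding points < 947: 1435 < 947 is false
  represents host nation: yes → true
  NOT holds a wildcard: yes → false
  rating < 1635: 2724 < 1635 is false
  rating between 2025 and 2356: 2724 in [2025, 2356] is false
Combine:
[1.1.1] true AND false = false
[1.1.2.1] true OR true = true
[1.1.2] NOT true = false
[1.1.3] false OR true = true
[1.1.4.1] false AND true = false
[1.1.4] NOT false = true
[1.1] false OR false OR true OR true = true
[1.2.1.1] false → false (antecedent false ⇒ implication holds) = true
[1.2.1.2] false → true (antecedent false ⇒ implication holds) = true
[1.2.1.3] true OR false = true
[1.2.1.4] exactly-one(true, false) = true
[1.2.1] true AND true AND true AND true = true
[1.2] NOT true = false
[1] true OR false = true
[2] exactly-one(false, false) = false
[root] true AND false = false
Overall: false → eliminated

Eliminated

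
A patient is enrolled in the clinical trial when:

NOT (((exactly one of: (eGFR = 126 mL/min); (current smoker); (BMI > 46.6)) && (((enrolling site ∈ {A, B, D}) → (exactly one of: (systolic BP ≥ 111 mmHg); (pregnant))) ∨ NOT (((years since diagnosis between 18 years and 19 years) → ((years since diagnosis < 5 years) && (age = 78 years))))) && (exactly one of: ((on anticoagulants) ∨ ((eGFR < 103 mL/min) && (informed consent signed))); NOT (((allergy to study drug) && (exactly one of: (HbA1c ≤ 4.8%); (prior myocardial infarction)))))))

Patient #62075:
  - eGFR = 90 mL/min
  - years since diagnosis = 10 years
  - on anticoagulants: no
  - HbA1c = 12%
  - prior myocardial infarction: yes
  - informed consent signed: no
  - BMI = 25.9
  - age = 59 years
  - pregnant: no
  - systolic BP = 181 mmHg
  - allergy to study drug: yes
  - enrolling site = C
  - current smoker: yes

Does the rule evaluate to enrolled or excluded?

Enrolled

Atomic conditions:
  eGFR = 126 mL/min: 90 == 126 is false
  current smoker: yes → true
  BMI > 46.6: 25.9 > 46.6 is false
  enrolling site ∈ {A, B, D}: C is not in the set → false
  systolic BP ≥ 111 mmHg: 181 ≥ 111 is true
  pregnant: no → false
  years since diagnosis between 18 years and 19 years: 10 in [18, 19] is false
  years since diagnosis < 5 years: 10 < 5 is false
  age = 78 years: 59 == 78 is false
  on anticoagulants: no → false
  eGFR < 103 mL/min: 90 < 103 is true
  informed consent signed: no → false
  allergy to study drug: yes → true
  HbA1c ≤ 4.8%: 12 ≤ 4.8 is false
  prior myocardial infarction: yes → true
Combine:
[1.1] exactly-one(false, true, false) = true
[1.2.1.2] exactly-one(true, false) = true
[1.2.1] false → true (antecedent false ⇒ implication holds) = true
[1.2.2.1.2] false AND false = false
[1.2.2.1] false → false (antecedent false ⇒ implication holds) = true
[1.2.2] NOT true = false
[1.2] true OR false = true
[1.3.1.2] true AND false = false
[1.3.1] false OR false = false
[1.3.2.1.2] exactly-one(false, true) = true
[1.3.2.1] true AND true = true
[1.3.2] NOT true = false
[1.3] exactly-one(false, false) = false
[1] true AND true AND false = false
[root] NOT false = true
Overall: true → enrolled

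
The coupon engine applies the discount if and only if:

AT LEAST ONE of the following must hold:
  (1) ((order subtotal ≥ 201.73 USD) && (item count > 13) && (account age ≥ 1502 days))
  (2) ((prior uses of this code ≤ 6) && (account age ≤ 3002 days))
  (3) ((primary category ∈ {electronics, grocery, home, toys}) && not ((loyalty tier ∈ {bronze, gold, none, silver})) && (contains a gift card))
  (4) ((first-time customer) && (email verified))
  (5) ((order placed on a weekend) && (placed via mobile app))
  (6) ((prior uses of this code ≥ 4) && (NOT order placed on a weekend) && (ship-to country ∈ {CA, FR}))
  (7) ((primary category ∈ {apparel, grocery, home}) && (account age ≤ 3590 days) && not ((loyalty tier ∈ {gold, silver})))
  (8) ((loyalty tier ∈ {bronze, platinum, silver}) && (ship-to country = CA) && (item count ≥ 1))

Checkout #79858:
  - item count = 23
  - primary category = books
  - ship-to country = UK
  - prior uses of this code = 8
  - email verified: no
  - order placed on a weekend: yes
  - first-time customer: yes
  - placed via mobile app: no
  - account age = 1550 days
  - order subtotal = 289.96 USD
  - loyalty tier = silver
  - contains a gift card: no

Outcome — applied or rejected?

Applied

Atomic conditions:
  order subtotal ≥ 201.73 USD: 289.96 ≥ 201.73 is true
  item count > 13: 23 > 13 is true
  account age ≥ 1502 days: 1550 ≥ 1502 is true
  prior uses of this code ≤ 6: 8 ≤ 6 is false
  account age ≤ 3002 days: 1550 ≤ 3002 is true
  primary category ∈ {electronics, grocery, home, toys}: books is not in the set → false
  loyalty tier ∈ {bronze, gold, none, silver}: silver is in the set → true
  contains a gift card: no → false
  first-time customer: yes → true
  email verified: no → false
  order placed on a weekend: yes → true
  placed via mobile app: no → false
  prior uses of this code ≥ 4: 8 ≥ 4 is true
  NOT order placed on a weekend: yes → false
  ship-to country ∈ {CA, FR}: UK is not in the set → false
  primary category ∈ {apparel, grocery, home}: books is not in the set → false
  account age ≤ 3590 days: 1550 ≤ 3590 is true
  loyalty tier ∈ {gold, silver}: silver is in the set → true
  loyalty tier ∈ {bronze, platinum, silver}: silver is in the set → true
  ship-to country = CA: UK == CA is false
  item count ≥ 1: 23 ≥ 1 is true
Combine:
[1] true AND true AND true = true
[2] false AND true = false
[3.2] NOT true = false
[3] false AND false AND false = false
[4] true AND false = false
[5] true AND false = false
[6] true AND false AND false = false
[7.3] NOT true = false
[7] false AND true AND false = false
[8] true AND false AND true = false
[root] true OR false OR false OR false OR false OR false OR false OR false = true
Overall: true → applied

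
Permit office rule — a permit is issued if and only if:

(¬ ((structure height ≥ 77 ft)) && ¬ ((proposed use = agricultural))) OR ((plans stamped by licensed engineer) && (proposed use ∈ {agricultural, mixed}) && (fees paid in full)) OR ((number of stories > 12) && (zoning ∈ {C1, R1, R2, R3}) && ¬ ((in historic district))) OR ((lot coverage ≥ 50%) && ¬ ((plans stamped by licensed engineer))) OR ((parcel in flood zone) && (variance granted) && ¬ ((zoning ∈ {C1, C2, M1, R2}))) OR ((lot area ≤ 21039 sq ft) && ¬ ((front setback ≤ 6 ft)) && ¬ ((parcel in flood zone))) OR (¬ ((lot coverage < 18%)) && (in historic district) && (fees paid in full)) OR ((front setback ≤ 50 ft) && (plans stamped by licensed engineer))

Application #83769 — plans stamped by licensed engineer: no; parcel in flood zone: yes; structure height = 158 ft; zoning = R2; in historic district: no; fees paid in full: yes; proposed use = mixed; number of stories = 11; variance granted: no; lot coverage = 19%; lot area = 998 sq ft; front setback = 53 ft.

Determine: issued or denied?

Denied

Atomic conditions:
  structure height ≥ 77 ft: 158 ≥ 77 is true
  proposed use = agricultural: mixed == agricultural is false
  plans stamped by licensed engineer: no → false
  proposed use ∈ {agricultural, mixed}: mixed is in the set → true
  fees paid in full: yes → true
  number of stories > 12: 11 > 12 is false
  zoning ∈ {C1, R1, R2, R3}: R2 is in the set → true
  in historic district: no → false
  lot coverage ≥ 50%: 19 ≥ 50 is false
  parcel in flood zone: yes → true
  variance granted: no → false
  zoning ∈ {C1, C2, M1, R2}: R2 is in the set → true
  lot area ≤ 21039 sq ft: 998 ≤ 21039 is true
  front setback ≤ 6 ft: 53 ≤ 6 is false
  lot coverage < 18%: 19 < 18 is false
  front setback ≤ 50 ft: 53 ≤ 50 is false
Combine:
[1.1] NOT true = false
[1.2] NOT false = true
[1] false AND true = false
[2] false AND true AND true = false
[3.3] NOT false = true
[3] false AND true AND true = false
[4.2] NOT false = true
[4] false AND true = false
[5.3] NOT true = false
[5] true AND false AND false = false
[6.2] NOT false = true
[6.3] NOT true = false
[6] true AND true AND false = false
[7.1] NOT false = true
[7] true AND false AND true = false
[8] false AND false = false
[root] false OR false OR false OR false OR false OR false OR false OR false = false
Overall: false → denied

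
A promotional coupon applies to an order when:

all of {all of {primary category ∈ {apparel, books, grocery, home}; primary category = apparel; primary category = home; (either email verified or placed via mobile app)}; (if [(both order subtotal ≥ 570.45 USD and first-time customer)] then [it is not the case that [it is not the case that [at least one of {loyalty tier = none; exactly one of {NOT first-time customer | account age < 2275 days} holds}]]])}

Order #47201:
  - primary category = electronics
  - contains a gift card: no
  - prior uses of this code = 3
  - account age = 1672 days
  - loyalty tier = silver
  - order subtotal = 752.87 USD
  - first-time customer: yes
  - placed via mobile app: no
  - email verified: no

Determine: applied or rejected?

Rejected

Atomic conditions:
  primary category ∈ {apparel, books, grocery, home}: electronics is not in the set → false
  primary category = apparel: electronics == apparel is false
  primary category = home: electronics == home is false
  email verified: no → false
  placed via mobile app: no → false
  order subtotal ≥ 570.45 USD: 752.87 ≥ 570.45 is true
  first-time customer: yes → true
  loyalty tier = none: silver == none is false
  NOT first-time customer: yes → false
  account age < 2275 days: 1672 < 2275 is true
Combine:
[1.4] false OR false = false
[1] false AND false AND false AND false = false
[2.1] true AND true = true
[2.2.1.1.2] exactly-one(false, true) = true
[2.2.1.1] false OR true = true
[2.2.1] NOT true = false
[2.2] NOT false = true
[2] true → true = true
[root] false AND true = false
Overall: false → rejected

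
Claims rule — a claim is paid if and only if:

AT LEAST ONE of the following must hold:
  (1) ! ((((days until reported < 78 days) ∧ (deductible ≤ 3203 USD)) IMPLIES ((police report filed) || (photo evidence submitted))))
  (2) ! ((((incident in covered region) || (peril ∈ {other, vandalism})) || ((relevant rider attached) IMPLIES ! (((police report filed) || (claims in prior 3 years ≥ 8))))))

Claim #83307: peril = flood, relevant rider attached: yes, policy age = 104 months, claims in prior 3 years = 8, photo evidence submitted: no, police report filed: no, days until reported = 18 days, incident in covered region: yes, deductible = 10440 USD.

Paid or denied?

Denied

Atomic conditions:
  days until reported < 78 days: 18 < 78 is true
  deductible ≤ 3203 USD: 10440 ≤ 3203 is false
  police report filed: no → false
  photo evidence submitted: no → false
  incident in covered region: yes → true
  peril ∈ {other, vandalism}: flood is not in the set → false
  relevant rider attached: yes → true
  claims in prior 3 years ≥ 8: 8 ≥ 8 is true
Combine:
[1.1.1] true AND false = false
[1.1.2] false OR false = false
[1.1] false → false (antecedent false ⇒ implication holds) = true
[1] NOT true = false
[2.1.1] true OR false = true
[2.1.2.2.1] false OR true = true
[2.1.2.2] NOT true = false
[2.1.2] true → false = false
[2.1] true OR false = true
[2] NOT true = false
[root] false OR false = false
Overall: false → denied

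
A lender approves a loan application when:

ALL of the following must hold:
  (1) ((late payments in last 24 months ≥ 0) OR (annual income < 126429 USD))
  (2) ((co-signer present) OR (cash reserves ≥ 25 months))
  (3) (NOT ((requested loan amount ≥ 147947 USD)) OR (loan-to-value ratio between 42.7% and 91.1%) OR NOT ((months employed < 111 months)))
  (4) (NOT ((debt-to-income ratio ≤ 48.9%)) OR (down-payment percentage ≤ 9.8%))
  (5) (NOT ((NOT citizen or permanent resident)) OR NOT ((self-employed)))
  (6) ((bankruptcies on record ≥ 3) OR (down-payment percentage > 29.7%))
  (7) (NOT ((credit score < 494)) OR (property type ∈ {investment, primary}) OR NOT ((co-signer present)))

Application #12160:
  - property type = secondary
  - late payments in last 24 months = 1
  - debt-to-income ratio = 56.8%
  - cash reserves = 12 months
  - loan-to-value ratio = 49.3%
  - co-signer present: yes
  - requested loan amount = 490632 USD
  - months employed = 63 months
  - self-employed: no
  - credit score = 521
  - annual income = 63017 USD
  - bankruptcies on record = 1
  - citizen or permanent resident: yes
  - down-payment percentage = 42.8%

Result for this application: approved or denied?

Approved

Atomic conditions:
  late payments in last 24 months ≥ 0: 1 ≥ 0 is true
  annual income < 126429 USD: 63017 < 126429 is true
  co-signer present: yes → true
  cash reserves ≥ 25 months: 12 ≥ 25 is false
  requested loan amount ≥ 147947 USD: 490632 ≥ 147947 is true
  loan-to-value ratio between 42.7% and 91.1%: 49.3 in [42.7, 91.1] is true
  months employed < 111 months: 63 < 111 is true
  debt-to-income ratio ≤ 48.9%: 56.8 ≤ 48.9 is false
  down-payment percentage ≤ 9.8%: 42.8 ≤ 9.8 is false
  NOT citizen or permanent resident: yes → false
  self-employed: no → false
  bankruptcies on record ≥ 3: 1 ≥ 3 is false
  down-payment percentage > 29.7%: 42.8 > 29.7 is true
  credit score < 494: 521 < 494 is false
  property type ∈ {investment, primary}: secondary is not in the set → false
Combine:
[1] true OR true = true
[2] true OR false = true
[3.1] NOT true = false
[3.3] NOT true = false
[3] false OR true OR false = true
[4.1] NOT false = true
[4] true OR false = true
[5.1] NOT false = true
[5.2] NOT false = true
[5] true OR true = true
[6] false OR true = true
[7.1] NOT false = true
[7.3] NOT true = false
[7] true OR false OR false = true
[root] true AND true AND true AND true AND true AND true AND true = true
Overall: true → approved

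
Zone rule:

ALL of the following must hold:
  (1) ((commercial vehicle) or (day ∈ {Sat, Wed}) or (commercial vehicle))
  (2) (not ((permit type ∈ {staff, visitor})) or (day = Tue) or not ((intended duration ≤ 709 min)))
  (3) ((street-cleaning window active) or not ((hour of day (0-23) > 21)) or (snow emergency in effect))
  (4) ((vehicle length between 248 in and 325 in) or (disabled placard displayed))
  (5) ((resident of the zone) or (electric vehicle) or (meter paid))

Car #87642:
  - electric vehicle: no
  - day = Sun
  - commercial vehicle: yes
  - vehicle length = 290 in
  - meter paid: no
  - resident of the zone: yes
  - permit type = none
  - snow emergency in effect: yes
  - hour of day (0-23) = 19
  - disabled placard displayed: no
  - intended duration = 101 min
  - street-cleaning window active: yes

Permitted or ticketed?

Atomic conditions:
  commercial vehicle: yes → true
  day ∈ {Sat, Wed}: Sun is not in the set → false
  permit type ∈ {staff, visitor}: none is not in the set → false
  day = Tue: Sun == Tue is false
  intended duration ≤ 709 min: 101 ≤ 709 is true
  street-cleaning window active: yes → true
  hour of day (0-23) > 21: 19 > 21 is false
  snow emergency in effect: yes → true
  vehicle length between 248 in and 325 in: 290 in [248, 325] is true
  disabled placard displayed: no → false
  resident of the zone: yes → true
  electric vehicle: no → false
  meter paid: no → false
Combine:
[1] true OR false OR true = true
[2.1] NOT false = true
[2.3] NOT true = false
[2] true OR false OR false = true
[3.2] NOT false = true
[3] true OR true OR true = true
[4] true OR false = true
[5] true OR false OR false = true
[root] true AND true AND true AND true AND true = true
Overall: true → permitted

Permitted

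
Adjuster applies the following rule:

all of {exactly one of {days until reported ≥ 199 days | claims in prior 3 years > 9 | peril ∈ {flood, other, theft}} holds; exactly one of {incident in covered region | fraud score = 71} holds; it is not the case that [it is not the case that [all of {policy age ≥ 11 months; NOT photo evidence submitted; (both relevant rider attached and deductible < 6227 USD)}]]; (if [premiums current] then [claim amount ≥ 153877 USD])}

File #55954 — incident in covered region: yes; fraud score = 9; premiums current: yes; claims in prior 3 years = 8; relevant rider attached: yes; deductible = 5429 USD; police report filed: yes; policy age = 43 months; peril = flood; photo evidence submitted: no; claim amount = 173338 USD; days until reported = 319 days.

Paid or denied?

Atomic conditions:
  days until reported ≥ 199 days: 319 ≥ 199 is true
  claims in prior 3 years > 9: 8 > 9 is false
  peril ∈ {flood, other, theft}: flood is in the set → true
  incident in covered region: yes → true
  fraud score = 71: 9 == 71 is false
  policy age ≥ 11 months: 43 ≥ 11 is true
  NOT photo evidence submitted: no → true
  relevant rider attached: yes → true
  deductible < 6227 USD: 5429 < 6227 is true
  premiums current: yes → true
  claim amount ≥ 153877 USD: 173338 ≥ 153877 is true
Combine:
[1] exactly-one(true, false, true) = false
[2] exactly-one(true, false) = true
[3.1.1.3] true AND true = true
[3.1.1] true AND true AND true = true
[3.1] NOT true = false
[3] NOT false = true
[4] true → true = true
[root] false AND true AND true AND true = false
Overall: false → denied

Denied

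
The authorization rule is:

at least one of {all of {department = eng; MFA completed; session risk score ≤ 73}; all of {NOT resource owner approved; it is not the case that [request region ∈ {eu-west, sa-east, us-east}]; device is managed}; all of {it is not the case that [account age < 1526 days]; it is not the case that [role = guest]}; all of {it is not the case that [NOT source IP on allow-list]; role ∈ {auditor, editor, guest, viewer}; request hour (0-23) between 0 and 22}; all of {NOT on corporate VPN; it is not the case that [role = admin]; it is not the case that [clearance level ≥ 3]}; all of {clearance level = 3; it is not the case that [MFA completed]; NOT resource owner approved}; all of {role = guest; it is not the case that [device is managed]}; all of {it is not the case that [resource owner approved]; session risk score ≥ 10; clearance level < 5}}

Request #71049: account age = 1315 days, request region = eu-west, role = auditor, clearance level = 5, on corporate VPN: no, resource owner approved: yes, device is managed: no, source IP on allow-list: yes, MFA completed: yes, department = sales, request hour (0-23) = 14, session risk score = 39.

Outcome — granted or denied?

Granted

Atomic conditions:
  department = eng: sales == eng is false
  MFA completed: yes → true
  session risk score ≤ 73: 39 ≤ 73 is true
  NOT resource owner approved: yes → false
  request region ∈ {eu-west, sa-east, us-east}: eu-west is in the set → true
  device is managed: no → false
  account age < 1526 days: 1315 < 1526 is true
  role = guest: auditor == guest is false
  NOT source IP on allow-list: yes → false
  role ∈ {auditor, editor, guest, viewer}: auditor is in the set → true
  request hour (0-23) between 0 and 22: 14 in [0, 22] is true
  NOT on corporate VPN: no → true
  role = admin: auditor == admin is false
  clearance level ≥ 3: 5 ≥ 3 is true
  clearance level = 3: 5 == 3 is false
  resource owner approved: yes → true
  session risk score ≥ 10: 39 ≥ 10 is true
  clearance level < 5: 5 < 5 is false
Combine:
[1] false AND true AND true = false
[2.2] NOT true = false
[2] false AND false AND false = false
[3.1] NOT true = false
[3.2] NOT false = true
[3] false AND true = false
[4.1] NOT false = true
[4] true AND true AND true = true
[5.2] NOT false = true
[5.3] NOT true = false
[5] true AND true AND false = false
[6.2] NOT true = false
[6] false AND false AND false = false
[7.2] NOT false = true
[7] false AND true = false
[8.1] NOT true = false
[8] false AND true AND false = false
[root] false OR false OR false OR true OR false OR false OR false OR false = true
Overall: true → granted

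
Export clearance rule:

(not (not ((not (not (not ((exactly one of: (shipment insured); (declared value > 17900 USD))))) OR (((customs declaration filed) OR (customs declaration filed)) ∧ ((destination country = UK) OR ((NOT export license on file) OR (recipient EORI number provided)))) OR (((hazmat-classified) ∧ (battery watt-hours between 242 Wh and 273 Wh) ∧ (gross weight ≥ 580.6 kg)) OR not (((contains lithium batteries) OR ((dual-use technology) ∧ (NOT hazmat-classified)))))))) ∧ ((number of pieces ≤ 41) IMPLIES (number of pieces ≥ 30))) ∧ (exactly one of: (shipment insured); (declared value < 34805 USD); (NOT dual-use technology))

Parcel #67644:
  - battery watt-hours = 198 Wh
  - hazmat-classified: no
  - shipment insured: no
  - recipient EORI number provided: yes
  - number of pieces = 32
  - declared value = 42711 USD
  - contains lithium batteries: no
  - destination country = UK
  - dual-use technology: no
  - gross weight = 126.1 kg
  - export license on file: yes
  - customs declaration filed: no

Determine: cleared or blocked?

Cleared

Atomic conditions:
  shipment insured: no → false
  declared value > 17900 USD: 42711 > 17900 is true
  customs declaration filed: no → false
  destination country = UK: UK == UK is true
  NOT export license on file: yes → false
  recipient EORI number provided: yes → true
  hazmat-classified: no → false
  battery watt-hours between 242 Wh and 273 Wh: 198 in [242, 273] is false
  gross weight ≥ 580.6 kg: 126.1 ≥ 580.6 is false
  contains lithium batteries: no → false
  dual-use technology: no → false
  NOT hazmat-classified: no → true
  number of pieces ≤ 41: 32 ≤ 41 is true
  number of pieces ≥ 30: 32 ≥ 30 is true
  declared value < 34805 USD: 42711 < 34805 is false
  NOT dual-use technology: no → true
Combine:
[1.1.1.1.1.1.1.1] exactly-one(false, true) = true
[1.1.1.1.1.1.1] NOT true = false
[1.1.1.1.1.1] NOT false = true
[1.1.1.1.1] NOT true = false
[1.1.1.1.2.1] false OR false = false
[1.1.1.1.2.2.2] false OR true = true
[1.1.1.1.2.2] true OR true = true
[1.1.1.1.2] false AND true = false
[1.1.1.1.3.1] false AND false AND false = false
[1.1.1.1.3.2.1.2] false AND true = false
[1.1.1.1.3.2.1] false OR false = false
[1.1.1.1.3.2] NOT false = true
[1.1.1.1.3] false OR true = true
[1.1.1.1] false OR false OR true = true
[1.1.1] NOT true = false
[1.1] NOT false = true
[1.2] true → true = true
[1] true AND true = true
[2] exactly-one(false, false, true) = true
[root] true AND true = true
Overall: true → cleared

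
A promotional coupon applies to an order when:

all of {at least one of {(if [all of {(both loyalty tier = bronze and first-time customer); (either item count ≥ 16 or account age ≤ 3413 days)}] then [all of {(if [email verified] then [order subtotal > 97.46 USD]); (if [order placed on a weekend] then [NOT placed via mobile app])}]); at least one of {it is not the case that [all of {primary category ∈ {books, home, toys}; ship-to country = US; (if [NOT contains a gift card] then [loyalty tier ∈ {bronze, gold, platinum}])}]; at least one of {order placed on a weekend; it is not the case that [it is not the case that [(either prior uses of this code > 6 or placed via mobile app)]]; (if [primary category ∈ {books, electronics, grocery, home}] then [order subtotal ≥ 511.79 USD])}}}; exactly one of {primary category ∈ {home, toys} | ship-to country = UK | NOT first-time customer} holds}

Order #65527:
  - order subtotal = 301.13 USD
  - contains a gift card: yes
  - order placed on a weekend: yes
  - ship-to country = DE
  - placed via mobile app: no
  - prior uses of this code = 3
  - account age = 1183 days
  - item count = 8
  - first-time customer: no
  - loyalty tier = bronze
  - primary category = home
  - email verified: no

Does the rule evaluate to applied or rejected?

Rejected

Atomic conditions:
  loyalty tier = bronze: bronze == bronze is true
  first-time customer: no → false
  item count ≥ 16: 8 ≥ 16 is false
  account age ≤ 3413 days: 1183 ≤ 3413 is true
  email verified: no → false
  order subtotal > 97.46 USD: 301.13 > 97.46 is true
  order placed on a weekend: yes → true
  NOT placed via mobile app: no → true
  primary category ∈ {books, home, toys}: home is in the set → true
  ship-to country = US: DE == US is false
  NOT contains a gift card: yes → false
  loyalty tier ∈ {bronze, gold, platinum}: bronze is in the set → true
  prior uses of this code > 6: 3 > 6 is false
  placed via mobile app: no → false
  primary category ∈ {books, electronics, grocery, home}: home is in the set → true
  order subtotal ≥ 511.79 USD: 301.13 ≥ 511.79 is false
  primary category ∈ {home, toys}: home is in the set → true
  ship-to country = UK: DE == UK is false
  NOT first-time customer: no → true
Combine:
[1.1.1.1] true AND false = false
[1.1.1.2] false OR true = true
[1.1.1] false AND true = false
[1.1.2.1] false → true (antecedent false ⇒ implication holds) = true
[1.1.2.2] true → true = true
[1.1.2] true AND true = true
[1.1] false → true (antecedent false ⇒ implication holds) = true
[1.2.1.1.3] false → true (antecedent false ⇒ implication holds) = true
[1.2.1.1] true AND false AND true = false
[1.2.1] NOT false = true
[1.2.2.2.1.1] false OR false = false
[1.2.2.2.1] NOT false = true
[1.2.2.2] NOT true = false
[1.2.2.3] true → false = false
[1.2.2] true OR false OR false = true
[1.2] true OR true = true
[1] true OR true = true
[2] exactly-one(true, false, true) = false
[root] true AND false = false
Overall: false → rejected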